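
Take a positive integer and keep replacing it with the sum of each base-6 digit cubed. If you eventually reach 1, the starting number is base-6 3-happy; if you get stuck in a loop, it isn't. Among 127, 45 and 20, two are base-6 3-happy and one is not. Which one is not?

20

127: 127 → 55 → 29 → 189 → 153 → 92 → 43 → 3 → 27 → 91 → 36 → 1  — reaches 1 (base-6 3-happy)
45: 45 → 29 → 189 → 153 → 92 → 43 → 3 → 27 → 91 → 36 → 1  — reaches 1 (base-6 3-happy)
20: 20 → 35 → 250 → 190 → 190  — repeats 190 (not base-6 3-happy)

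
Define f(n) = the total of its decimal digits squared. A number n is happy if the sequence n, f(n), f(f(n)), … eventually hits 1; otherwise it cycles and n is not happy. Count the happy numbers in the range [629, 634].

1

629: 629 → 121 → 6 → 36 → 45 → 41 → 17 → 50 → 25 → 29 → 85 → 89 → 145 → 42 → 20 → 4 → 16 → 37 → 58 → 89  — not happy
630: 630 → 45 → 41 → 17 → 50 → 25 → 29 → 85 → 89 → 145 → 42 → 20 → 4 → 16 → 37 → 58 → 89  — not happy
631: 631 → 46 → 52 → 29 → 85 → 89 → 145 → 42 → 20 → 4 → 16 → 37 → 58 → 89  — not happy
632: 632 → 49 → 97 → 130 → 10 → 1  — happy
633: 633 → 54 → 41 → 17 → 50 → 25 → 29 → 85 → 89 → 145 → 42 → 20 → 4 → 16 → 37 → 58 → 89  — not happy
634: 634 → 61 → 37 → 58 → 89 → 145 → 42 → 20 → 4 → 16 → 37  — not happy
happy: 632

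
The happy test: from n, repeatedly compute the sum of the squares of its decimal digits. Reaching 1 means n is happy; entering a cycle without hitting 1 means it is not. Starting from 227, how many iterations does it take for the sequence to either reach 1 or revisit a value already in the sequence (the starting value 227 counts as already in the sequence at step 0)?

227 → 2² + 2² + 7² = 4 + 4 + 49 = 57
57 → 5² + 7² = 25 + 49 = 74
74 → 7² + 4² = 49 + 16 = 65
65 → 6² + 5² = 36 + 25 = 61
61 → 6² + 1² = 36 + 1 = 37
37 → 3² + 7² = 9 + 49 = 58
58 → 5² + 8² = 25 + 64 = 89
89 → 8² + 9² = 64 + 81 = 145
145 → 1² + 4² + 5² = 1 + 16 + 25 = 42
42 → 4² + 2² = 16 + 4 = 20
20 → 2² + 0² = 4 + 0 = 4
4 → 4² = 16
16 → 1² + 6² = 1 + 36 = 37  — 37 repeats.
That took 13 steps.

13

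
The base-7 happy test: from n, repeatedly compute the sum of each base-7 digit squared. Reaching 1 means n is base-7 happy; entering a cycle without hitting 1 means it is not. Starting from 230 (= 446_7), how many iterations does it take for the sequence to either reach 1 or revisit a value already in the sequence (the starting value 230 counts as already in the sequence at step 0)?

10

230 = (4,4,6)_7 → 4² + 4² + 6² = 68
68 = (1,2,5)_7 → 1² + 2² + 5² = 30
30 = (4,2)_7 → 4² + 2² = 20
20 = (2,6)_7 → 2² + 6² = 40
40 = (5,5)_7 → 5² + 5² = 50
50 = (1,0,1)_7 → 1² + 0² + 1² = 2
2 = (2)_7 → 2² = 4
4 = (4)_7 → 4² = 16
16 = (2,2)_7 → 2² + 2² = 8
8 = (1,1)_7 → 1² + 1² = 2  — 2 repeats.
That took 10 steps.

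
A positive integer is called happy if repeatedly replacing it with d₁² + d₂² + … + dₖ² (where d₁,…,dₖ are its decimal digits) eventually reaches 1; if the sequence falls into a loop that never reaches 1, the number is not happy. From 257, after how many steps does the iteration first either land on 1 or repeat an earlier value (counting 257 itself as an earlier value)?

257 → 2² + 5² + 7² = 4 + 25 + 49 = 78
78 → 7² + 8² = 49 + 64 = 113
113 → 1² + 1² + 3² = 1 + 1 + 9 = 11
11 → 1² + 1² = 1 + 1 = 2
2 → 2² = 4
4 → 4² = 16
16 → 1² + 6² = 1 + 36 = 37
37 → 3² + 7² = 9 + 49 = 58
58 → 5² + 8² = 25 + 64 = 89
89 → 8² + 9² = 64 + 81 = 145
145 → 1² + 4² + 5² = 1 + 16 + 25 = 42
42 → 4² + 2² = 16 + 4 = 20
20 → 2² + 0² = 4 + 0 = 4  — 4 repeats.
That took 13 steps.

13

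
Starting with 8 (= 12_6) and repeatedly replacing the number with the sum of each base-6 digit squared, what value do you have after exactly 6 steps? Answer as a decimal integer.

26

8 = (1,2)_6 → 1² + 2² = 1 + 4 = 5
5 = (5)_6 → 5² = 25
25 = (4,1)_6 → 4² + 1² = 16 + 1 = 17
17 = (2,5)_6 → 2² + 5² = 4 + 25 = 29
29 = (4,5)_6 → 4² + 5² = 16 + 25 = 41
41 = (1,0,5)_6 → 1² + 0² + 5² = 1 + 0 + 25 = 26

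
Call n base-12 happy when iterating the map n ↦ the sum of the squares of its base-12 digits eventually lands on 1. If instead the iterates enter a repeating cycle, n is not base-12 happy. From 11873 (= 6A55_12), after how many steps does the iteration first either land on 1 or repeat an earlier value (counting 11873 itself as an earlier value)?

10

11873 = (6,10,5,5)_12 → 6² + 10² + 5² + 5² = 186
186 = (1,3,6)_12 → 1² + 3² + 6² = 46
46 = (3,10)_12 → 3² + 10² = 109
109 = (9,1)_12 → 9² + 1² = 82
82 = (6,10)_12 → 6² + 10² = 136
136 = (11,4)_12 → 11² + 4² = 137
137 = (11,5)_12 → 11² + 5² = 146
146 = (1,0,2)_12 → 1² + 0² + 2² = 5
5 = (5)_12 → 5² = 25
25 = (2,1)_12 → 2² + 1² = 5  — 5 repeats.
That took 10 steps.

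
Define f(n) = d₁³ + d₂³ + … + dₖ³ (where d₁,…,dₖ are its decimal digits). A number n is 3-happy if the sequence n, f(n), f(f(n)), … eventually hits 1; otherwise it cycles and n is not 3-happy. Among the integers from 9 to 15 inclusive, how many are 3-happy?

9: 9 → 729 → 1080 → 513 → 153 → 153  — not 3-happy
10: 10 → 1  — 3-happy
11: 11 → 2 → 8 → 512 → 134 → 92 → 737 → 713 → 371 → 371  — not 3-happy
12: 12 → 9 → 729 → 1080 → 513 → 153 → 153  — not 3-happy
13: 13 → 28 → 520 → 133 → 55 → 250 → 133  — not 3-happy
14: 14 → 65 → 341 → 92 → 737 → 713 → 371 → 371  — not 3-happy
15: 15 → 126 → 225 → 141 → 66 → 432 → 99 → 1458 → 702 → 351 → 153 → 153  — not 3-happy
3-happy: 10

1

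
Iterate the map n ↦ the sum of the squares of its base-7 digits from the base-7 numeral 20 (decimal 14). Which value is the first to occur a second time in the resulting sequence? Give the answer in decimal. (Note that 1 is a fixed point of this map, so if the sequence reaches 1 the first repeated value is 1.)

4

14 = (2,0)_7 → 2² + 0² = 4 + 0 = 4
4 = (4)_7 → 4² = 16
16 = (2,2)_7 → 2² + 2² = 4 + 4 = 8
8 = (1,1)_7 → 1² + 1² = 1 + 1 = 2
2 = (2)_7 → 2² = 4  — 4 already appeared earlier.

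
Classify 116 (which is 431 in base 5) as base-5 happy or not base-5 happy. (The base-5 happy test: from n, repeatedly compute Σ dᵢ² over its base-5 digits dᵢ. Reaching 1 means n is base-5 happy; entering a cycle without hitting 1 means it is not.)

116 = (4,3,1)_5 → 4² + 3² + 1² = 16 + 9 + 1 = 26
26 = (1,0,1)_5 → 1² + 0² + 1² = 1 + 0 + 1 = 2
2 = (2)_5 → 2² = 4
4 = (4)_5 → 4² = 16
16 = (3,1)_5 → 3² + 1² = 9 + 1 = 10
10 = (2,0)_5 → 2² + 0² = 4 + 0 = 4  — 4 already seen; the sequence cycles without reaching 1.

not base-5 happy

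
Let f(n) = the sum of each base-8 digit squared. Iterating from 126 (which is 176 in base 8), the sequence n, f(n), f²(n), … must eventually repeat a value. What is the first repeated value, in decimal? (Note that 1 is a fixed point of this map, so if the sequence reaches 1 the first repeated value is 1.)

126 = (1,7,6)_8 → 1² + 7² + 6² = 86
86 = (1,2,6)_8 → 1² + 2² + 6² = 41
41 = (5,1)_8 → 5² + 1² = 26
26 = (3,2)_8 → 3² + 2² = 13
13 = (1,5)_8 → 1² + 5² = 26  — 26 already appeared earlier.

26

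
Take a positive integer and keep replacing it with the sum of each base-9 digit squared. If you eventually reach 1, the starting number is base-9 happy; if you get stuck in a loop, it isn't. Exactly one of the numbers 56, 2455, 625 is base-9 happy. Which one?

625

56: 56 → 40 → 32 → 34 → 58 → 52 → 74 → 68 → 74  — repeats 74 (not base-9 happy)
2455: 2455 → 71 → 113 → 35 → 73 → 65 → 53 → 89 → 65  — repeats 65 (not base-9 happy)
625: 625 → 101 → 9 → 1  — reaches 1 (base-9 happy)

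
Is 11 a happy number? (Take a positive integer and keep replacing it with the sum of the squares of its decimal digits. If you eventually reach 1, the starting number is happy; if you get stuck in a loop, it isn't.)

not happy

11 → 1² + 1² = 2
2 → 2² = 4
4 → 4² = 16
16 → 1² + 6² = 37
37 → 3² + 7² = 58
58 → 5² + 8² = 89
89 → 8² + 9² = 145
145 → 1² + 4² + 5² = 42
42 → 4² + 2² = 20
20 → 2² + 0² = 4  — 4 already seen; the sequence cycles without reaching 1.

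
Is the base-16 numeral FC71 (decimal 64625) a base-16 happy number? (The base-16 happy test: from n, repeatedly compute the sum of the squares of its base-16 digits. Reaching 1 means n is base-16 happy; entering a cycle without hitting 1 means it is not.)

64625 = (15,12,7,1)_16 → 15² + 12² + 7² + 1² = 419
419 = (1,10,3)_16 → 1² + 10² + 3² = 110
110 = (6,14)_16 → 6² + 14² = 232
232 = (14,8)_16 → 14² + 8² = 260
260 = (1,0,4)_16 → 1² + 0² + 4² = 17
17 = (1,1)_16 → 1² + 1² = 2
2 = (2)_16 → 2² = 4
4 = (4)_16 → 4² = 16
16 = (1,0)_16 → 1² + 0² = 1  — reached 1.

base-16 happy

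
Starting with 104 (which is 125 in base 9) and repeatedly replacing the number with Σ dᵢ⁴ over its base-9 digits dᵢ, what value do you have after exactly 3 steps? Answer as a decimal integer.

4098

104 = (1,2,5)_9 → 1⁴ + 2⁴ + 5⁴ = 642
642 = (7,8,3)_9 → 7⁴ + 8⁴ + 3⁴ = 6578
6578 = (1,0,0,1,8)_9 → 1⁴ + 0⁴ + 0⁴ + 1⁴ + 8⁴ = 4098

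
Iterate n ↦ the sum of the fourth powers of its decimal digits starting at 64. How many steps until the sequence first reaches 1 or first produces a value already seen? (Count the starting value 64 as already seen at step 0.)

10

64 → 6⁴ + 4⁴ = 1552
1552 → 1⁴ + 5⁴ + 5⁴ + 2⁴ = 1267
1267 → 1⁴ + 2⁴ + 6⁴ + 7⁴ = 3714
3714 → 3⁴ + 7⁴ + 1⁴ + 4⁴ = 2739
2739 → 2⁴ + 7⁴ + 3⁴ + 9⁴ = 9059
9059 → 9⁴ + 0⁴ + 5⁴ + 9⁴ = 13747
13747 → 1⁴ + 3⁴ + 7⁴ + 4⁴ + 7⁴ = 5140
5140 → 5⁴ + 1⁴ + 4⁴ + 0⁴ = 882
882 → 8⁴ + 8⁴ + 2⁴ = 8208
8208 → 8⁴ + 2⁴ + 0⁴ + 8⁴ = 8208  — 8208 repeats.
That took 10 steps.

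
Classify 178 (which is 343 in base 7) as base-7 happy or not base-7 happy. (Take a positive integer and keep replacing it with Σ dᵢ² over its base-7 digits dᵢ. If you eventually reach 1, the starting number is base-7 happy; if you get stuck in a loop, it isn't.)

178 = (3,4,3)_7 → 3² + 4² + 3² = 9 + 16 + 9 = 34
34 = (4,6)_7 → 4² + 6² = 16 + 36 = 52
52 = (1,0,3)_7 → 1² + 0² + 3² = 1 + 0 + 9 = 10
10 = (1,3)_7 → 1² + 3² = 1 + 9 = 10  — 10 already seen; the sequence cycles without reaching 1.

not base-7 happy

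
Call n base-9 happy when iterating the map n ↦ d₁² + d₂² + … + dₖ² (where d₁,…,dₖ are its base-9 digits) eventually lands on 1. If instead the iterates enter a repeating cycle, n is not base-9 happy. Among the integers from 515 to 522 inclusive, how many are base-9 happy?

515: 515 → 49 → 41 → 41  (repeats 41)
516: 516 → 54 → 36 → 16 → 50 → 50  (repeats 50)
517: 517 → 61 → 85 → 17 → 65 → 53 → 89 → 65  (repeats 65)
518: 518 → 70 → 98 → 66 → 58 → 52 → 74 → 68 → 74  (repeats 74)
519: 519 → 81 → 1  (reaches 1)
520: 520 → 94 → 18 → 4 → 16 → 50 → 50  (repeats 50)
521: 521 → 109 → 11 → 5 → 25 → 53 → 89 → 65 → 53  (repeats 53)
522: 522 → 52 → 74 → 68 → 74  (repeats 74)
base-9 happy: 519

1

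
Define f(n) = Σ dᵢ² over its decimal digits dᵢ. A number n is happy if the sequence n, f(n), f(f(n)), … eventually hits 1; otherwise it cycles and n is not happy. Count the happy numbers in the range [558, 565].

558: 558 → 114 → 18 → 65 → 61 → 37 → 58 → 89 → 145 → 42 → 20 → 4 → 16 → 37  (repeats 37)
559: 559 → 131 → 11 → 2 → 4 → 16 → 37 → 58 → 89 → 145 → 42 → 20 → 4  (repeats 4)
560: 560 → 61 → 37 → 58 → 89 → 145 → 42 → 20 → 4 → 16 → 37  (repeats 37)
561: 561 → 62 → 40 → 16 → 37 → 58 → 89 → 145 → 42 → 20 → 4 → 16  (repeats 16)
562: 562 → 65 → 61 → 37 → 58 → 89 → 145 → 42 → 20 → 4 → 16 → 37  (repeats 37)
563: 563 → 70 → 49 → 97 → 130 → 10 → 1  (reaches 1)
564: 564 → 77 → 98 → 145 → 42 → 20 → 4 → 16 → 37 → 58 → 89 → 145  (repeats 145)
565: 565 → 86 → 100 → 1  (reaches 1)
happy: 563, 565

2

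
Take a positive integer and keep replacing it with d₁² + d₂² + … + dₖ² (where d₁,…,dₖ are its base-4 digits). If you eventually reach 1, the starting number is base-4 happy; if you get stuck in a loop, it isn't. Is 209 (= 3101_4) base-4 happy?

209 = (3,1,0,1)_4 → 11
11 = (2,3)_4 → 13
13 = (3,1)_4 → 10
10 = (2,2)_4 → 8
8 = (2,0)_4 → 4
4 = (1,0)_4 → 1  — reached 1.

base-4 happy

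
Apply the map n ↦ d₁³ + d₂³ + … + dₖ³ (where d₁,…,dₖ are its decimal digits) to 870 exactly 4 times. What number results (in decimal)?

870 → 8³ + 7³ + 0³ = 512 + 343 + 0 = 855
855 → 8³ + 5³ + 5³ = 512 + 125 + 125 = 762
762 → 7³ + 6³ + 2³ = 343 + 216 + 8 = 567
567 → 5³ + 6³ + 7³ = 125 + 216 + 343 = 684

684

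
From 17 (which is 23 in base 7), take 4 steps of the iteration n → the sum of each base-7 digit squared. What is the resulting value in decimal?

17

17 = (2,3)_7 → 2² + 3² = 4 + 9 = 13
13 = (1,6)_7 → 1² + 6² = 1 + 36 = 37
37 = (5,2)_7 → 5² + 2² = 25 + 4 = 29
29 = (4,1)_7 → 4² + 1² = 16 + 1 = 17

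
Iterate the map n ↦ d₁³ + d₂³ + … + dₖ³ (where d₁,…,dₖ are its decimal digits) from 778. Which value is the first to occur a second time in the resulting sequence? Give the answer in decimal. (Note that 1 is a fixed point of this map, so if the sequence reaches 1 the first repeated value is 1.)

778 → 7³ + 7³ + 8³ = 1198
1198 → 1³ + 1³ + 9³ + 8³ = 1243
1243 → 1³ + 2³ + 4³ + 3³ = 100
100 → 1³ + 0³ + 0³ = 1  — reached the fixed point 1.
1 → 1, so 1 is the first repeated value.

1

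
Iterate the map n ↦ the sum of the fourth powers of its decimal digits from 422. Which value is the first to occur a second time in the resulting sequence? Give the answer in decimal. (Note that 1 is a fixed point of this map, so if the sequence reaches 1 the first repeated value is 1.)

8208

422 → 288
288 → 8208
8208 → 8208  — 8208 already appeared earlier.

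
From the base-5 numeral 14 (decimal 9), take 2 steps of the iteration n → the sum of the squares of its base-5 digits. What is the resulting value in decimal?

9 = (1,4)_5 → 1² + 4² = 17
17 = (3,2)_5 → 3² + 2² = 13

13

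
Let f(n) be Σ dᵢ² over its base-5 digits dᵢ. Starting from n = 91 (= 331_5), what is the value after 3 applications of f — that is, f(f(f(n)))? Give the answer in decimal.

91 = (3,3,1)_5 → 3² + 3² + 1² = 19
19 = (3,4)_5 → 3² + 4² = 25
25 = (1,0,0)_5 → 1² + 0² + 0² = 1

1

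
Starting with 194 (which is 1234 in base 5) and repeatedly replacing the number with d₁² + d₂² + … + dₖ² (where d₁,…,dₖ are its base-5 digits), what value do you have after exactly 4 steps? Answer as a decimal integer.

194 = (1,2,3,4)_5 → 30
30 = (1,1,0)_5 → 2
2 = (2)_5 → 4
4 = (4)_5 → 16

16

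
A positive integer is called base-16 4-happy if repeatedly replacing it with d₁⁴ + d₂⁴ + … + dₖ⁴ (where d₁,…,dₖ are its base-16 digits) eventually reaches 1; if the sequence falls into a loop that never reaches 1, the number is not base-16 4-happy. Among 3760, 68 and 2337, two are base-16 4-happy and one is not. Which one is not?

2337

3760: 3760 → 53057 → 71618 → 23155 → 13107 → 324 → 513 → 17 → 2 → 16 → 1  — reaches 1 (base-16 4-happy)
68: 68 → 512 → 16 → 1  — reaches 1 (base-16 4-happy)
2337: 2337 → 6578 → 21219 → 39138 → 49089 → 86003 → 101588 → 53650 → 35139 → 10994 → 60657 → 109778 → 59314 → 55474 → 47314 → 47314  — repeats 47314 (not base-16 4-happy)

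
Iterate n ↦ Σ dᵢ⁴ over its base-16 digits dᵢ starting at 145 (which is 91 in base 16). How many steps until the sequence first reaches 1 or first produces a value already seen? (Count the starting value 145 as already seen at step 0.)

9

145 = (9,1)_16 → 9⁴ + 1⁴ = 6561 + 1 = 6562
6562 = (1,9,10,2)_16 → 1⁴ + 9⁴ + 10⁴ + 2⁴ = 1 + 6561 + 10000 + 16 = 16578
16578 = (4,0,12,2)_16 → 4⁴ + 0⁴ + 12⁴ + 2⁴ = 256 + 0 + 20736 + 16 = 21008
21008 = (5,2,1,0)_16 → 5⁴ + 2⁴ + 1⁴ + 0⁴ = 625 + 16 + 1 + 0 = 642
642 = (2,8,2)_16 → 2⁴ + 8⁴ + 2⁴ = 16 + 4096 + 16 = 4128
4128 = (1,0,2,0)_16 → 1⁴ + 0⁴ + 2⁴ + 0⁴ = 1 + 0 + 16 + 0 = 17
17 = (1,1)_16 → 1⁴ + 1⁴ = 1 + 1 = 2
2 = (2)_16 → 2⁴ = 16
16 = (1,0)_16 → 1⁴ + 0⁴ = 1 + 0 = 1  — reached 1.
That took 9 steps.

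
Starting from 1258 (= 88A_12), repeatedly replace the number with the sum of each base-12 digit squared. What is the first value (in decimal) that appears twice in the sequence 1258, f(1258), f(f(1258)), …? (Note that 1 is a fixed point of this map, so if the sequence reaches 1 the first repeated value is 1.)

1258 = (8,8,10)_12 → 8² + 8² + 10² = 228
228 = (1,7,0)_12 → 1² + 7² + 0² = 50
50 = (4,2)_12 → 4² + 2² = 20
20 = (1,8)_12 → 1² + 8² = 65
65 = (5,5)_12 → 5² + 5² = 50  — 50 already appeared earlier.

50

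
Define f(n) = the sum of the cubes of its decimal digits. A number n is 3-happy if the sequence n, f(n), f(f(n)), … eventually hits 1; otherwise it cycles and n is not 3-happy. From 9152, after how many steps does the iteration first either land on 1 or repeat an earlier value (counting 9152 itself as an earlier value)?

9152 → 9³ + 1³ + 5³ + 2³ = 863
863 → 8³ + 6³ + 3³ = 755
755 → 7³ + 5³ + 5³ = 593
593 → 5³ + 9³ + 3³ = 881
881 → 8³ + 8³ + 1³ = 1025
1025 → 1³ + 0³ + 2³ + 5³ = 134
134 → 1³ + 3³ + 4³ = 92
92 → 9³ + 2³ = 737
737 → 7³ + 3³ + 7³ = 713
713 → 7³ + 1³ + 3³ = 371
371 → 3³ + 7³ + 1³ = 371  — 371 repeats.
That took 11 steps.

11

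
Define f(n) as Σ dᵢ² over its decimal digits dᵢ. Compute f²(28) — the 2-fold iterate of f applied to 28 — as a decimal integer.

28 → 68
68 → 100

100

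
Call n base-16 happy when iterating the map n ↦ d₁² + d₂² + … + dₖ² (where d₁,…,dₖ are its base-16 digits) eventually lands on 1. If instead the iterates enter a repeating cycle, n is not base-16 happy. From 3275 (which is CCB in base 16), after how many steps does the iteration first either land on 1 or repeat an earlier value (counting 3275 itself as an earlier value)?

3275 = (12,12,11)_16 → 12² + 12² + 11² = 409
409 = (1,9,9)_16 → 1² + 9² + 9² = 163
163 = (10,3)_16 → 10² + 3² = 109
109 = (6,13)_16 → 6² + 13² = 205
205 = (12,13)_16 → 12² + 13² = 313
313 = (1,3,9)_16 → 1² + 3² + 9² = 91
91 = (5,11)_16 → 5² + 11² = 146
146 = (9,2)_16 → 9² + 2² = 85
85 = (5,5)_16 → 5² + 5² = 50
50 = (3,2)_16 → 3² + 2² = 13
13 = (13)_16 → 13² = 169
169 = (10,9)_16 → 10² + 9² = 181
181 = (11,5)_16 → 11² + 5² = 146  — 146 repeats.
That took 13 steps.

13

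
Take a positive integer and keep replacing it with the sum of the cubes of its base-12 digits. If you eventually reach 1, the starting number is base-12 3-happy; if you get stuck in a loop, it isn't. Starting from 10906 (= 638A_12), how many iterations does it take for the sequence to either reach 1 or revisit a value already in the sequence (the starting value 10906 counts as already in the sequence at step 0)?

10906 = (6,3,8,10)_12 → 1755
1755 = (1,0,2,3)_12 → 36
36 = (3,0)_12 → 27
27 = (2,3)_12 → 35
35 = (2,11)_12 → 1339
1339 = (9,3,7)_12 → 1099
1099 = (7,7,7)_12 → 1029
1029 = (7,1,9)_12 → 1073
1073 = (7,5,5)_12 → 593
593 = (4,1,5)_12 → 190
190 = (1,3,10)_12 → 1028
1028 = (7,1,8)_12 → 856
856 = (5,11,4)_12 → 1520
1520 = (10,6,8)_12 → 1728
1728 = (1,0,0,0)_12 → 1  — reached 1.
That took 15 steps.

15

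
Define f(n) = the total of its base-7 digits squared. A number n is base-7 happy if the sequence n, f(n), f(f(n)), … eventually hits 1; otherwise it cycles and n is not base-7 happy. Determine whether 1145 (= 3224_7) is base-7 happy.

not base-7 happy

1145 = (3,2,2,4)_7 → 3² + 2² + 2² + 4² = 33
33 = (4,5)_7 → 4² + 5² = 41
41 = (5,6)_7 → 5² + 6² = 61
61 = (1,1,5)_7 → 1² + 1² + 5² = 27
27 = (3,6)_7 → 3² + 6² = 45
45 = (6,3)_7 → 6² + 3² = 45  — 45 already seen; the sequence cycles without reaching 1.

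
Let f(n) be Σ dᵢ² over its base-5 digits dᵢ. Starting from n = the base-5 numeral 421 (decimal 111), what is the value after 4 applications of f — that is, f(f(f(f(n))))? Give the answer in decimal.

111 = (4,2,1)_5 → 21
21 = (4,1)_5 → 17
17 = (3,2)_5 → 13
13 = (2,3)_5 → 13

13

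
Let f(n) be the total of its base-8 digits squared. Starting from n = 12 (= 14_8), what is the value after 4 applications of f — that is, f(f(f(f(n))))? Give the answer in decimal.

10

12 = (1,4)_8 → 1² + 4² = 1 + 16 = 17
17 = (2,1)_8 → 2² + 1² = 4 + 1 = 5
5 = (5)_8 → 5² = 25
25 = (3,1)_8 → 3² + 1² = 9 + 1 = 10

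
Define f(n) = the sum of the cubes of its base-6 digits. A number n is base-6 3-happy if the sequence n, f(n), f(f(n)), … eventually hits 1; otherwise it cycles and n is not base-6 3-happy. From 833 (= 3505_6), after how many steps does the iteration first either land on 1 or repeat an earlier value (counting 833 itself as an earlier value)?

833 = (3,5,0,5)_6 → 3³ + 5³ + 0³ + 5³ = 27 + 125 + 0 + 125 = 277
277 = (1,1,4,1)_6 → 1³ + 1³ + 4³ + 1³ = 1 + 1 + 64 + 1 = 67
67 = (1,5,1)_6 → 1³ + 5³ + 1³ = 1 + 125 + 1 = 127
127 = (3,3,1)_6 → 3³ + 3³ + 1³ = 27 + 27 + 1 = 55
55 = (1,3,1)_6 → 1³ + 3³ + 1³ = 1 + 27 + 1 = 29
29 = (4,5)_6 → 4³ + 5³ = 64 + 125 = 189
189 = (5,1,3)_6 → 5³ + 1³ + 3³ = 125 + 1 + 27 = 153
153 = (4,1,3)_6 → 4³ + 1³ + 3³ = 64 + 1 + 27 = 92
92 = (2,3,2)_6 → 2³ + 3³ + 2³ = 8 + 27 + 8 = 43
43 = (1,1,1)_6 → 1³ + 1³ + 1³ = 1 + 1 + 1 = 3
3 = (3)_6 → 3³ = 27
27 = (4,3)_6 → 4³ + 3³ = 64 + 27 = 91
91 = (2,3,1)_6 → 2³ + 3³ + 1³ = 8 + 27 + 1 = 36
36 = (1,0,0)_6 → 1³ + 0³ + 0³ = 1 + 0 + 0 = 1  — reached 1.
That took 14 steps.

14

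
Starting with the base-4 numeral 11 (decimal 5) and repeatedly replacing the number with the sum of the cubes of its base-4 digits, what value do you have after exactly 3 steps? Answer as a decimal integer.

5 = (1,1)_4 → 1³ + 1³ = 2
2 = (2)_4 → 2³ = 8
8 = (2,0)_4 → 2³ + 0³ = 8

8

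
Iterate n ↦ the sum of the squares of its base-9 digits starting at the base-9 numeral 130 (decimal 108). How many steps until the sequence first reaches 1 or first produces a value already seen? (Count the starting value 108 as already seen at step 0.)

108 = (1,3,0)_9 → 1² + 3² + 0² = 10
10 = (1,1)_9 → 1² + 1² = 2
2 = (2)_9 → 2² = 4
4 = (4)_9 → 4² = 16
16 = (1,7)_9 → 1² + 7² = 50
50 = (5,5)_9 → 5² + 5² = 50  — 50 repeats.
That took 6 steps.

6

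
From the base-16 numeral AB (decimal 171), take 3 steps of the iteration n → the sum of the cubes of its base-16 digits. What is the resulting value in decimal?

2709

171 = (10,11)_16 → 10³ + 11³ = 1000 + 1331 = 2331
2331 = (9,1,11)_16 → 9³ + 1³ + 11³ = 729 + 1 + 1331 = 2061
2061 = (8,0,13)_16 → 8³ + 0³ + 13³ = 512 + 0 + 2197 = 2709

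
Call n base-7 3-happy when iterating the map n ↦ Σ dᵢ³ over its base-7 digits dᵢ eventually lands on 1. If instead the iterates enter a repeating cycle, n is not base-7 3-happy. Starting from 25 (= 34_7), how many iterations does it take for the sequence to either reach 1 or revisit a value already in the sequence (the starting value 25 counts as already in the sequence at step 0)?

3

25 = (3,4)_7 → 91
91 = (1,6,0)_7 → 217
217 = (4,3,0)_7 → 91  — 91 repeats.
That took 3 steps.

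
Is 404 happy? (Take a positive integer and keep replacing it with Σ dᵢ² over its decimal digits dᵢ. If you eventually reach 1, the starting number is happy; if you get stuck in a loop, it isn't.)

happy

404 → 4² + 0² + 4² = 16 + 0 + 16 = 32
32 → 3² + 2² = 9 + 4 = 13
13 → 1² + 3² = 1 + 9 = 10
10 → 1² + 0² = 1 + 0 = 1  — reached 1.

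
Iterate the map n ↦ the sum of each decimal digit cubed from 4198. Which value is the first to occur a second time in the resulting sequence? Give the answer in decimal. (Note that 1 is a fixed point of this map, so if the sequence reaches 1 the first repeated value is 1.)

4198 → 1306
1306 → 244
244 → 136
136 → 244  — 244 already appeared earlier.

244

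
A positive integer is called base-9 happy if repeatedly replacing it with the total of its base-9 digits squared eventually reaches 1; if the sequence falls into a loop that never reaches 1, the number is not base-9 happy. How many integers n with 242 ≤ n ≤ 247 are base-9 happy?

1

242: 242 → 132 → 62 → 100 → 6 → 36 → 16 → 50 → 50  — not base-9 happy
243: 243 → 9 → 1  — base-9 happy
244: 244 → 10 → 2 → 4 → 16 → 50 → 50  — not base-9 happy
245: 245 → 13 → 17 → 65 → 53 → 89 → 65  — not base-9 happy
246: 246 → 18 → 4 → 16 → 50 → 50  — not base-9 happy
247: 247 → 25 → 53 → 89 → 65 → 53  — not base-9 happy
base-9 happy: 243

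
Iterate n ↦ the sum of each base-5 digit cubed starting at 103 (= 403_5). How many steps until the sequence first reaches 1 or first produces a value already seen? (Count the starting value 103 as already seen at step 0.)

103 = (4,0,3)_5 → 91
91 = (3,3,1)_5 → 55
55 = (2,1,0)_5 → 9
9 = (1,4)_5 → 65
65 = (2,3,0)_5 → 35
35 = (1,2,0)_5 → 9  — 9 repeats.
That took 6 steps.

6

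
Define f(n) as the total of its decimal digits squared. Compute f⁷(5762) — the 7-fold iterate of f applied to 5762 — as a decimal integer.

5762 → 114
114 → 18
18 → 65
65 → 61
61 → 37
37 → 58
58 → 89

89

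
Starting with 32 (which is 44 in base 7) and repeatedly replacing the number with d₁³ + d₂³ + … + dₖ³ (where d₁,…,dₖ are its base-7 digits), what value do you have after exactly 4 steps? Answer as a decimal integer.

32 = (4,4)_7 → 4³ + 4³ = 64 + 64 = 128
128 = (2,4,2)_7 → 2³ + 4³ + 2³ = 8 + 64 + 8 = 80
80 = (1,4,3)_7 → 1³ + 4³ + 3³ = 1 + 64 + 27 = 92
92 = (1,6,1)_7 → 1³ + 6³ + 1³ = 1 + 216 + 1 = 218

218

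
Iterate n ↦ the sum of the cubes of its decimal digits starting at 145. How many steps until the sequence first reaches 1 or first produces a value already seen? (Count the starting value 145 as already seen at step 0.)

4

145 → 190
190 → 730
730 → 370
370 → 370  — 370 repeats.
That took 4 steps.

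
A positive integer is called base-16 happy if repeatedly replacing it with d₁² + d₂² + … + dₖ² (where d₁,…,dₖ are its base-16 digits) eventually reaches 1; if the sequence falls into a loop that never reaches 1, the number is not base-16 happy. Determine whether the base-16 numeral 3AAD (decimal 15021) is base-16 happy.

base-16 happy

15021 = (3,10,10,13)_16 → 3² + 10² + 10² + 13² = 9 + 100 + 100 + 169 = 378
378 = (1,7,10)_16 → 1² + 7² + 10² = 1 + 49 + 100 = 150
150 = (9,6)_16 → 9² + 6² = 81 + 36 = 117
117 = (7,5)_16 → 7² + 5² = 49 + 25 = 74
74 = (4,10)_16 → 4² + 10² = 16 + 100 = 116
116 = (7,4)_16 → 7² + 4² = 49 + 16 = 65
65 = (4,1)_16 → 4² + 1² = 16 + 1 = 17
17 = (1,1)_16 → 1² + 1² = 1 + 1 = 2
2 = (2)_16 → 2² = 4
4 = (4)_16 → 4² = 16
16 = (1,0)_16 → 1² + 0² = 1 + 0 = 1  — reached 1.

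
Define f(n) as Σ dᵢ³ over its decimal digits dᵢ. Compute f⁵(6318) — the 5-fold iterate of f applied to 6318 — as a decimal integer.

513

6318 → 6³ + 3³ + 1³ + 8³ = 216 + 27 + 1 + 512 = 756
756 → 7³ + 5³ + 6³ = 343 + 125 + 216 = 684
684 → 6³ + 8³ + 4³ = 216 + 512 + 64 = 792
792 → 7³ + 9³ + 2³ = 343 + 729 + 8 = 1080
1080 → 1³ + 0³ + 8³ + 0³ = 1 + 0 + 512 + 0 = 513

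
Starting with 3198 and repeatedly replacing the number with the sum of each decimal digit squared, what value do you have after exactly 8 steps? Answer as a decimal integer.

89

3198 → 3² + 1² + 9² + 8² = 155
155 → 1² + 5² + 5² = 51
51 → 5² + 1² = 26
26 → 2² + 6² = 40
40 → 4² + 0² = 16
16 → 1² + 6² = 37
37 → 3² + 7² = 58
58 → 5² + 8² = 89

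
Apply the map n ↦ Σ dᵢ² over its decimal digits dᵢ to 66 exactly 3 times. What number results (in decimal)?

34

66 → 6² + 6² = 72
72 → 7² + 2² = 53
53 → 5² + 3² = 34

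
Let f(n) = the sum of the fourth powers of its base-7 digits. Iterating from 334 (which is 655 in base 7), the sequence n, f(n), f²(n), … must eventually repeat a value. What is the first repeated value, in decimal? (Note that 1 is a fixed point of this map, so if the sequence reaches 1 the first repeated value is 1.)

1938

334 = (6,5,5)_7 → 6⁴ + 5⁴ + 5⁴ = 2546
2546 = (1,0,2,6,5)_7 → 1⁴ + 0⁴ + 2⁴ + 6⁴ + 5⁴ = 1938
1938 = (5,4,3,6)_7 → 5⁴ + 4⁴ + 3⁴ + 6⁴ = 2258
2258 = (6,4,0,4)_7 → 6⁴ + 4⁴ + 0⁴ + 4⁴ = 1808
1808 = (5,1,6,2)_7 → 5⁴ + 1⁴ + 6⁴ + 2⁴ = 1938  — 1938 already appeared earlier.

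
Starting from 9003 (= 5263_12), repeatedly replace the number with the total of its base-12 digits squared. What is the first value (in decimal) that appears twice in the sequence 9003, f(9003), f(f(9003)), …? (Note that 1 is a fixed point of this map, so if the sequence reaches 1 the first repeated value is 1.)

9003 = (5,2,6,3)_12 → 5² + 2² + 6² + 3² = 74
74 = (6,2)_12 → 6² + 2² = 40
40 = (3,4)_12 → 3² + 4² = 25
25 = (2,1)_12 → 2² + 1² = 5
5 = (5)_12 → 5² = 25  — 25 already appeared earlier.

25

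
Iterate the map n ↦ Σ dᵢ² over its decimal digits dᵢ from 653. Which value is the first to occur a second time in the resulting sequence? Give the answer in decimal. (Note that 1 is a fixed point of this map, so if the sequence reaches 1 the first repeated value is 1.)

1

653 → 6² + 5² + 3² = 36 + 25 + 9 = 70
70 → 7² + 0² = 49 + 0 = 49
49 → 4² + 9² = 16 + 81 = 97
97 → 9² + 7² = 81 + 49 = 130
130 → 1² + 3² + 0² = 1 + 9 + 0 = 10
10 → 1² + 0² = 1 + 0 = 1  — reached the fixed point 1.
1 → 1, so 1 is the first repeated value.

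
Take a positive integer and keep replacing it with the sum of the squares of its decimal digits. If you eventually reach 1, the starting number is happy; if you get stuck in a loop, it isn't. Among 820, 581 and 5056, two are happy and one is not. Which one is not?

581

820: 820 → 68 → 100 → 1  — reaches 1 (happy)
581: 581 → 90 → 81 → 65 → 61 → 37 → 58 → 89 → 145 → 42 → 20 → 4 → 16 → 37  — repeats 37 (not happy)
5056: 5056 → 86 → 100 → 1  — reaches 1 (happy)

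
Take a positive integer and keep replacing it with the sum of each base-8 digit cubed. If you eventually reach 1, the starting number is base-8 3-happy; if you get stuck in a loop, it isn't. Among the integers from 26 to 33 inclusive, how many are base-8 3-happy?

26: 26 → 35 → 91 → 55 → 559 → 469 → 476 → 434 → 440 → 559  — not base-8 3-happy
27: 27 → 54 → 432 → 432  — not base-8 3-happy
28: 28 → 91 → 55 → 559 → 469 → 476 → 434 → 440 → 559  — not base-8 3-happy
29: 29 → 152 → 35 → 91 → 55 → 559 → 469 → 476 → 434 → 440 → 559  — not base-8 3-happy
30: 30 → 243 → 270 → 281 → 92 → 92  — not base-8 3-happy
31: 31 → 370 → 349 → 277 → 197 → 152 → 35 → 91 → 55 → 559 → 469 → 476 → 434 → 440 → 559  — not base-8 3-happy
32: 32 → 64 → 1  — base-8 3-happy
33: 33 → 65 → 2 → 8 → 1  — base-8 3-happy
base-8 3-happy: 32, 33

2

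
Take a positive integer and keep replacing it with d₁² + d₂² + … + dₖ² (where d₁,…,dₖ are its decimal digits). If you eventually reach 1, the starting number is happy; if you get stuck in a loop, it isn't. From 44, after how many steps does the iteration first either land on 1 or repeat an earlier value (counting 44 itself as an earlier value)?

4

44 → 4² + 4² = 16 + 16 = 32
32 → 3² + 2² = 9 + 4 = 13
13 → 1² + 3² = 1 + 9 = 10
10 → 1² + 0² = 1 + 0 = 1  — reached 1.
That took 4 steps.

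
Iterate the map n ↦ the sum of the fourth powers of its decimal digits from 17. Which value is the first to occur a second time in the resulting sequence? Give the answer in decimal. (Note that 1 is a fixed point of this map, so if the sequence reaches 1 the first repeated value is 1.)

17 → 1⁴ + 7⁴ = 2402
2402 → 2⁴ + 4⁴ + 0⁴ + 2⁴ = 288
288 → 2⁴ + 8⁴ + 8⁴ = 8208
8208 → 8⁴ + 2⁴ + 0⁴ + 8⁴ = 8208  — 8208 already appeared earlier.

8208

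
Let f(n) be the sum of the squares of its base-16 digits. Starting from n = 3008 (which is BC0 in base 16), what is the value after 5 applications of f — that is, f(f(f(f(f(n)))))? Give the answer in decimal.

3008 = (11,12,0)_16 → 11² + 12² + 0² = 121 + 144 + 0 = 265
265 = (1,0,9)_16 → 1² + 0² + 9² = 1 + 0 + 81 = 82
82 = (5,2)_16 → 5² + 2² = 25 + 4 = 29
29 = (1,13)_16 → 1² + 13² = 1 + 169 = 170
170 = (10,10)_16 → 10² + 10² = 100 + 100 = 200

200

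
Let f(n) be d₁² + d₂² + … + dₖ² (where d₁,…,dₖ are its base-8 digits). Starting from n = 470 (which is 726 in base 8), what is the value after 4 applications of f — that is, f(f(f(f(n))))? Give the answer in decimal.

5

470 = (7,2,6)_8 → 7² + 2² + 6² = 89
89 = (1,3,1)_8 → 1² + 3² + 1² = 11
11 = (1,3)_8 → 1² + 3² = 10
10 = (1,2)_8 → 1² + 2² = 5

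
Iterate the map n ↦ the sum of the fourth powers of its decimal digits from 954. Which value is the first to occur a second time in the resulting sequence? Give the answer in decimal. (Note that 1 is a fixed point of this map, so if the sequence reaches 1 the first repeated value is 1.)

954 → 9⁴ + 5⁴ + 4⁴ = 7442
7442 → 7⁴ + 4⁴ + 4⁴ + 2⁴ = 2929
2929 → 2⁴ + 9⁴ + 2⁴ + 9⁴ = 13154
13154 → 1⁴ + 3⁴ + 1⁴ + 5⁴ + 4⁴ = 964
964 → 9⁴ + 6⁴ + 4⁴ = 8113
8113 → 8⁴ + 1⁴ + 1⁴ + 3⁴ = 4179
4179 → 4⁴ + 1⁴ + 7⁴ + 9⁴ = 9219
9219 → 9⁴ + 2⁴ + 1⁴ + 9⁴ = 13139
13139 → 1⁴ + 3⁴ + 1⁴ + 3⁴ + 9⁴ = 6725
6725 → 6⁴ + 7⁴ + 2⁴ + 5⁴ = 4338
4338 → 4⁴ + 3⁴ + 3⁴ + 8⁴ = 4514
4514 → 4⁴ + 5⁴ + 1⁴ + 4⁴ = 1138
1138 → 1⁴ + 1⁴ + 3⁴ + 8⁴ = 4179  — 4179 already appeared earlier.

4179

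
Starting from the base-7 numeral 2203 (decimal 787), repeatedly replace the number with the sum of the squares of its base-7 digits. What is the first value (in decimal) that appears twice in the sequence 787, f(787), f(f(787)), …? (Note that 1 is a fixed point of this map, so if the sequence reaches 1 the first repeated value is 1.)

787 = (2,2,0,3)_7 → 2² + 2² + 0² + 3² = 4 + 4 + 0 + 9 = 17
17 = (2,3)_7 → 2² + 3² = 4 + 9 = 13
13 = (1,6)_7 → 1² + 6² = 1 + 36 = 37
37 = (5,2)_7 → 5² + 2² = 25 + 4 = 29
29 = (4,1)_7 → 4² + 1² = 16 + 1 = 17  — 17 already appeared earlier.

17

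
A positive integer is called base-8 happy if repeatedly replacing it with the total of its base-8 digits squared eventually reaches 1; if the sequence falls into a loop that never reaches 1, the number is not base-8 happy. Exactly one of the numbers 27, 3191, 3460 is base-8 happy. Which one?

27

27: 27 → 18 → 8 → 1  — reaches 1 (base-8 happy)
3191: 3191 → 122 → 54 → 72 → 2 → 4 → 16 → 4  — repeats 4 (not base-8 happy)
3460: 3460 → 88 → 10 → 5 → 25 → 10  — repeats 10 (not base-8 happy)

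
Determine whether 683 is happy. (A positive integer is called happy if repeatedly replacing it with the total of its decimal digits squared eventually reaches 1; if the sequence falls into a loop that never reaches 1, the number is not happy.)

happy

683 → 6² + 8² + 3² = 36 + 64 + 9 = 109
109 → 1² + 0² + 9² = 1 + 0 + 81 = 82
82 → 8² + 2² = 64 + 4 = 68
68 → 6² + 8² = 36 + 64 = 100
100 → 1² + 0² + 0² = 1 + 0 + 0 = 1  — reached 1.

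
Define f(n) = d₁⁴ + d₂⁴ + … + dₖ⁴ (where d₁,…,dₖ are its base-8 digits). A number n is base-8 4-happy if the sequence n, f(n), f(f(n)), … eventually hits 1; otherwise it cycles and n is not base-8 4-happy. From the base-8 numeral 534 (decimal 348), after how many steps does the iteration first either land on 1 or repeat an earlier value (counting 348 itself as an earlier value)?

348 = (5,3,4)_8 → 962
962 = (1,7,0,2)_8 → 2418
2418 = (4,5,6,2)_8 → 2193
2193 = (4,2,2,1)_8 → 289
289 = (4,4,1)_8 → 513
513 = (1,0,0,1)_8 → 2
2 = (2)_8 → 16
16 = (2,0)_8 → 16  — 16 repeats.
That took 8 steps.

8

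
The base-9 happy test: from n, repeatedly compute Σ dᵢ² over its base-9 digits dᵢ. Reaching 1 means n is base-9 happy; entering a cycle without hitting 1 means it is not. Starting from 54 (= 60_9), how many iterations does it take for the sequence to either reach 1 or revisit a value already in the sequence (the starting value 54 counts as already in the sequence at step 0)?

54 = (6,0)_9 → 6² + 0² = 36 + 0 = 36
36 = (4,0)_9 → 4² + 0² = 16 + 0 = 16
16 = (1,7)_9 → 1² + 7² = 1 + 49 = 50
50 = (5,5)_9 → 5² + 5² = 25 + 25 = 50  — 50 repeats.
That took 4 steps.

4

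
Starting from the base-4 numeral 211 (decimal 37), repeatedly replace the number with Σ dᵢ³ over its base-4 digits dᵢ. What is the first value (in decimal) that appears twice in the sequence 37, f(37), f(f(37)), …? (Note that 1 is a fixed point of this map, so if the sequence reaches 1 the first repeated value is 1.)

1

37 = (2,1,1)_4 → 2³ + 1³ + 1³ = 8 + 1 + 1 = 10
10 = (2,2)_4 → 2³ + 2³ = 8 + 8 = 16
16 = (1,0,0)_4 → 1³ + 0³ + 0³ = 1 + 0 + 0 = 1  — reached the fixed point 1.
1 → 1, so 1 is the first repeated value.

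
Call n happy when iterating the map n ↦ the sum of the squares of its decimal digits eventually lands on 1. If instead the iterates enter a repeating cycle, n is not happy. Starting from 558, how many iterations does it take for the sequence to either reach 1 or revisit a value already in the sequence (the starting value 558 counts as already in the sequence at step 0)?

558 → 5² + 5² + 8² = 25 + 25 + 64 = 114
114 → 1² + 1² + 4² = 1 + 1 + 16 = 18
18 → 1² + 8² = 1 + 64 = 65
65 → 6² + 5² = 36 + 25 = 61
61 → 6² + 1² = 36 + 1 = 37
37 → 3² + 7² = 9 + 49 = 58
58 → 5² + 8² = 25 + 64 = 89
89 → 8² + 9² = 64 + 81 = 145
145 → 1² + 4² + 5² = 1 + 16 + 25 = 42
42 → 4² + 2² = 16 + 4 = 20
20 → 2² + 0² = 4 + 0 = 4
4 → 4² = 16
16 → 1² + 6² = 1 + 36 = 37  — 37 repeats.
That took 13 steps.

13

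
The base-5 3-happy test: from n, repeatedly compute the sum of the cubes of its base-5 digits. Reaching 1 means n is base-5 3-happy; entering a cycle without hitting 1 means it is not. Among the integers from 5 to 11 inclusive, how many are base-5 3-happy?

5: 5 → 1  (reaches 1)
6: 6 → 2 → 8 → 28 → 28  (repeats 28)
7: 7 → 9 → 65 → 35 → 9  (repeats 9)
8: 8 → 28 → 28  (repeats 28)
9: 9 → 65 → 35 → 9  (repeats 9)
10: 10 → 8 → 28 → 28  (repeats 28)
11: 11 → 9 → 65 → 35 → 9  (repeats 9)
base-5 3-happy: 5

1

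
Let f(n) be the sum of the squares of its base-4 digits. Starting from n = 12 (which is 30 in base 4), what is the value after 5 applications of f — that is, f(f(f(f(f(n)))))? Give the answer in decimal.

1

12 = (3,0)_4 → 9
9 = (2,1)_4 → 5
5 = (1,1)_4 → 2
2 = (2)_4 → 4
4 = (1,0)_4 → 1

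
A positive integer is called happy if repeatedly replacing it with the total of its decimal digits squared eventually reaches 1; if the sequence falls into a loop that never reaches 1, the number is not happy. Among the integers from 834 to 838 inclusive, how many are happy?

834: 834 → 89 → 145 → 42 → 20 → 4 → 16 → 37 → 58 → 89  — not happy
835: 835 → 98 → 145 → 42 → 20 → 4 → 16 → 37 → 58 → 89 → 145  — not happy
836: 836 → 109 → 82 → 68 → 100 → 1  — happy
837: 837 → 122 → 9 → 81 → 65 → 61 → 37 → 58 → 89 → 145 → 42 → 20 → 4 → 16 → 37  — not happy
838: 838 → 137 → 59 → 106 → 37 → 58 → 89 → 145 → 42 → 20 → 4 → 16 → 37  — not happy
happy: 836

1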